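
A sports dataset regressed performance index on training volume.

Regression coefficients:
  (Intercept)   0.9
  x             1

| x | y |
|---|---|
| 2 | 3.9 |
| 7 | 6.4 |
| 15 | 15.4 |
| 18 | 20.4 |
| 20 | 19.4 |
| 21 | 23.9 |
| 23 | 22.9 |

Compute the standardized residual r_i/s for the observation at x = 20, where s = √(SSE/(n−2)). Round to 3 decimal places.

-0.930

x=2: ŷ = 0.9 + 2 = 2.9; r = 3.9 − 2.9 = 1
x=7: ŷ = 0.9 + 7 = 7.9; r = 6.4 − 7.9 = -1.5
x=15: ŷ = 0.9 + 15 = 15.9; r = 15.4 − 15.9 = -0.5
x=18: ŷ = 0.9 + 18 = 18.9; r = 20.4 − 18.9 = 1.5
x=20: ŷ = 0.9 + 20 = 20.9; r = 19.4 − 20.9 = -1.5
x=21: ŷ = 0.9 + 21 = 21.9; r = 23.9 − 21.9 = 2
x=23: ŷ = 0.9 + 23 = 23.9; r = 22.9 − 23.9 = -1
SSE = 1 + 2.25 + 0.25 + 2.25 + 2.25 + 4 + 1 = 13
s = √(13/5) = 1.61245
r/s = -1.5 / 1.61245 = -0.930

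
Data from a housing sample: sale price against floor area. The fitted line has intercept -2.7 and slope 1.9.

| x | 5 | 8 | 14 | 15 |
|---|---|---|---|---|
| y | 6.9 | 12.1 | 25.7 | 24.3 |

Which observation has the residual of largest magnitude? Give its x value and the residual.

x=5: ŷ = -2.7 + 1.9·5 = 6.8; e = 6.9 − 6.8 = 0.1
x=8: ŷ = -2.7 + 1.9·8 = 12.5; e = 12.1 − 12.5 = -0.4
x=14: ŷ = -2.7 + 1.9·14 = 23.9; e = 25.7 − 23.9 = 1.8
x=15: ŷ = -2.7 + 1.9·15 = 25.8; e = 24.3 − 25.8 = -1.5
Largest |e| is 1.8 at x = 14, residual 1.8.

x = 14, e = 1.8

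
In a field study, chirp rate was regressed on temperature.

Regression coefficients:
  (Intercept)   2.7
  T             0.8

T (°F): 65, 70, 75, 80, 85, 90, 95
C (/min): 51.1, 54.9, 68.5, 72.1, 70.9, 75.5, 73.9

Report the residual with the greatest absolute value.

r = 5.8

T=65: Ĉ = 2.7 + 0.8·65 = 54.7; r = 51.1 − 54.7 = -3.6
T=70: Ĉ = 2.7 + 0.8·70 = 58.7; r = 54.9 − 58.7 = -3.8
T=75: Ĉ = 2.7 + 0.8·75 = 62.7; r = 68.5 − 62.7 = 5.8
T=80: Ĉ = 2.7 + 0.8·80 = 66.7; r = 72.1 − 66.7 = 5.4
T=85: Ĉ = 2.7 + 0.8·85 = 70.7; r = 70.9 − 70.7 = 0.2
T=90: Ĉ = 2.7 + 0.8·90 = 74.7; r = 75.5 − 74.7 = 0.8
T=95: Ĉ = 2.7 + 0.8·95 = 78.7; r = 73.9 − 78.7 = -4.8
Largest |r| is 5.8 at T = 75, residual 5.8.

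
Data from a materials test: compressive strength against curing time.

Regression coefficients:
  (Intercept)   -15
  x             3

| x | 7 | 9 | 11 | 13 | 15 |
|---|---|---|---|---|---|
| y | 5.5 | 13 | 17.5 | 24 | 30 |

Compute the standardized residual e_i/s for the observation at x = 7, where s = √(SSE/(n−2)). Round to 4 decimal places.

x=7: ŷ = -15 + 3·7 = 6; e = 5.5 − 6 = -0.5
x=9: ŷ = -15 + 3·9 = 12; e = 13 − 12 = 1
x=11: ŷ = -15 + 3·11 = 18; e = 17.5 − 18 = -0.5
x=13: ŷ = -15 + 3·13 = 24; e = 24 − 24 = 0
x=15: ŷ = -15 + 3·15 = 30; e = 30 − 30 = 0
SSE = 0.25 + 1 + 0.25 + 0 + 0 = 1.5
s = √(1.5/3) = 0.707107
e/s = -0.5 / 0.707107 = -0.7071

-0.7071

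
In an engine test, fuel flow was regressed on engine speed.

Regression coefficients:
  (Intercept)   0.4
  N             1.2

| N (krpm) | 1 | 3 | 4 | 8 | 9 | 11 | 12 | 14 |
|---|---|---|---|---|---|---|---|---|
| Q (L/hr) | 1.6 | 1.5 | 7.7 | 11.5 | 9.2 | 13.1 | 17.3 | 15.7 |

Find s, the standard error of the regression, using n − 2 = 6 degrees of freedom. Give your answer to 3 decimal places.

s = 2.141

N=1: ŷ = 0.4 + 1.2·1 = 1.6; e = 1.6 − 1.6 = 0
N=3: ŷ = 0.4 + 1.2·3 = 4; e = 1.5 − 4 = -2.5
N=4: ŷ = 0.4 + 1.2·4 = 5.2; e = 7.7 − 5.2 = 2.5
N=8: ŷ = 0.4 + 1.2·8 = 10; e = 11.5 − 10 = 1.5
N=9: ŷ = 0.4 + 1.2·9 = 11.2; e = 9.2 − 11.2 = -2
N=11: ŷ = 0.4 + 1.2·11 = 13.6; e = 13.1 − 13.6 = -0.5
N=12: ŷ = 0.4 + 1.2·12 = 14.8; e = 17.3 − 14.8 = 2.5
N=14: ŷ = 0.4 + 1.2·14 = 17.2; e = 15.7 − 17.2 = -1.5
SSE = 0 + 6.25 + 6.25 + 2.25 + 4 + 0.25 + 6.25 + 2.25 = 27.5
s = √(27.5/6) = √4.58333 ≈ 2.141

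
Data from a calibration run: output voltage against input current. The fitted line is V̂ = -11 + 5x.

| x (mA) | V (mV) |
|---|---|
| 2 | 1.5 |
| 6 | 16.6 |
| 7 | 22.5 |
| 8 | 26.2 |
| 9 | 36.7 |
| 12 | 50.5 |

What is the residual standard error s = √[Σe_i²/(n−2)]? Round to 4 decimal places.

x=2: V̂ = -11 + 5·2 = -1; e = 1.5 − (-1) = 2.5
x=6: V̂ = -11 + 5·6 = 19; e = 16.6 − 19 = -2.4
x=7: V̂ = -11 + 5·7 = 24; e = 22.5 − 24 = -1.5
x=8: V̂ = -11 + 5·8 = 29; e = 26.2 − 29 = -2.8
x=9: V̂ = -11 + 5·9 = 34; e = 36.7 − 34 = 2.7
x=12: V̂ = -11 + 5·12 = 49; e = 50.5 − 49 = 1.5
SSE = 6.25 + 5.76 + 2.25 + 7.84 + 7.29 + 2.25 = 31.64
s = √(31.64/4) = √7.91 ≈ 2.8125

s = 2.8125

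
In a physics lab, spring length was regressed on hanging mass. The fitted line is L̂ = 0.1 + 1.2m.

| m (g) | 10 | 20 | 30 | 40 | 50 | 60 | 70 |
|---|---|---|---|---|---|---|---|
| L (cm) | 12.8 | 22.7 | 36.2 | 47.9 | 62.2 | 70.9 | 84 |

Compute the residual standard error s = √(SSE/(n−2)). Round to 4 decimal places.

m=10: L̂ = 0.1 + 1.2·10 = 12.1; r = 12.8 − 12.1 = 0.7
m=20: L̂ = 0.1 + 1.2·20 = 24.1; r = 22.7 − 24.1 = -1.4
m=30: L̂ = 0.1 + 1.2·30 = 36.1; r = 36.2 − 36.1 = 0.1
m=40: L̂ = 0.1 + 1.2·40 = 48.1; r = 47.9 − 48.1 = -0.2
m=50: L̂ = 0.1 + 1.2·50 = 60.1; r = 62.2 − 60.1 = 2.1
m=60: L̂ = 0.1 + 1.2·60 = 72.1; r = 70.9 − 72.1 = -1.2
m=70: L̂ = 0.1 + 1.2·70 = 84.1; r = 84 − 84.1 = -0.1
SSE = 0.49 + 1.96 + 0.01 + 0.04 + 4.41 + 1.44 + 0.01 = 8.36
s = √(8.36/5) = √1.672 ≈ 1.2931

s = 1.2931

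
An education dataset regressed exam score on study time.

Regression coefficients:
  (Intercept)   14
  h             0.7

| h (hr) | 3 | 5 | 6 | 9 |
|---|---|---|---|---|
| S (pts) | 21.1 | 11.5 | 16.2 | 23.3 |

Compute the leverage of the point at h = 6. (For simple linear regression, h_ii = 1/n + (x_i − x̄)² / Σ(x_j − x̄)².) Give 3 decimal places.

h̄ = (3 + 5 + 6 + 9)/4 = 5.75
Σ(h − h̄)² = 7.5625 + 0.5625 + 0.0625 + 10.5625 = 18.75
h = 1/4 + (0.25)²/18.75 = 0.25 + 0.00333333 = 0.253

h = 0.253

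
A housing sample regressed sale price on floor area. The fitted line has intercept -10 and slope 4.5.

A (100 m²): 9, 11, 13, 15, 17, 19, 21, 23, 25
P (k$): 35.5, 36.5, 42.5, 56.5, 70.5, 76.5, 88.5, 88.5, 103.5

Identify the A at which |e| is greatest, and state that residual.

A = 13, e = -6

A=9: P̂ = -10 + 4.5·9 = 30.5; e = 35.5 − 30.5 = 5
A=11: P̂ = -10 + 4.5·11 = 39.5; e = 36.5 − 39.5 = -3
A=13: P̂ = -10 + 4.5·13 = 48.5; e = 42.5 − 48.5 = -6
A=15: P̂ = -10 + 4.5·15 = 57.5; e = 56.5 − 57.5 = -1
A=17: P̂ = -10 + 4.5·17 = 66.5; e = 70.5 − 66.5 = 4
A=19: P̂ = -10 + 4.5·19 = 75.5; e = 76.5 − 75.5 = 1
A=21: P̂ = -10 + 4.5·21 = 84.5; e = 88.5 − 84.5 = 4
A=23: P̂ = -10 + 4.5·23 = 93.5; e = 88.5 − 93.5 = -5
A=25: P̂ = -10 + 4.5·25 = 102.5; e = 103.5 − 102.5 = 1
Largest |e| is 6 at A = 13, residual -6.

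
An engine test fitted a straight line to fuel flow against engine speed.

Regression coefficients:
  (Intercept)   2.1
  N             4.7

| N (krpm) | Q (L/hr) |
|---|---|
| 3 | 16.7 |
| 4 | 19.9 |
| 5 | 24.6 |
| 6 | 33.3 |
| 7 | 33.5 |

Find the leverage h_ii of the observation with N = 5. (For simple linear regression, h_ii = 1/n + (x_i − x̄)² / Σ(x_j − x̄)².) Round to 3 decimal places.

N̄ = (3 + 4 + 5 + 6 + 7)/5 = 5
Σ(N − N̄)² = 4 + 1 + 0 + 1 + 4 = 10
h = 1/5 + (0)²/10 = 0.2 + 0 = 0.200

h = 0.200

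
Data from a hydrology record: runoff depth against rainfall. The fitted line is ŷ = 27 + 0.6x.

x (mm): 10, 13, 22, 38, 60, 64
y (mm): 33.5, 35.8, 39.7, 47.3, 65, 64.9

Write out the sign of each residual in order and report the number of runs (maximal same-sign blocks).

4 runs

x=10: ŷ = 27 + 0.6·10 = 33; r = 33.5 − 33 = 0.5
x=13: ŷ = 27 + 0.6·13 = 34.8; r = 35.8 − 34.8 = 1
x=22: ŷ = 27 + 0.6·22 = 40.2; r = 39.7 − 40.2 = -0.5
x=38: ŷ = 27 + 0.6·38 = 49.8; r = 47.3 − 49.8 = -2.5
x=60: ŷ = 27 + 0.6·60 = 63; r = 65 − 63 = 2
x=64: ŷ = 27 + 0.6·64 = 65.4; r = 64.9 − 65.4 = -0.5
Signs: + + − − + −
Runs: +×2, −×2, +×1, −×1 → 4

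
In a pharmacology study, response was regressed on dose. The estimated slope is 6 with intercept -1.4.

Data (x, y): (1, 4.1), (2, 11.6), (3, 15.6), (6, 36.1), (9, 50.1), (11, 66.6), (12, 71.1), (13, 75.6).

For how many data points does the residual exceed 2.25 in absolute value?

1

x=1: ŷ = -1.4 + 6·1 = 4.6; r = 4.1 − 4.6 = -0.5
x=2: ŷ = -1.4 + 6·2 = 10.6; r = 11.6 − 10.6 = 1
x=3: ŷ = -1.4 + 6·3 = 16.6; r = 15.6 − 16.6 = -1
x=6: ŷ = -1.4 + 6·6 = 34.6; r = 36.1 − 34.6 = 1.5
x=9: ŷ = -1.4 + 6·9 = 52.6; r = 50.1 − 52.6 = -2.5
x=11: ŷ = -1.4 + 6·11 = 64.6; r = 66.6 − 64.6 = 2
x=12: ŷ = -1.4 + 6·12 = 70.6; r = 71.1 − 70.6 = 0.5
x=13: ŷ = -1.4 + 6·13 = 76.6; r = 75.6 − 76.6 = -1
|r| > 2.25: x=9 (|r|=2.5) → 1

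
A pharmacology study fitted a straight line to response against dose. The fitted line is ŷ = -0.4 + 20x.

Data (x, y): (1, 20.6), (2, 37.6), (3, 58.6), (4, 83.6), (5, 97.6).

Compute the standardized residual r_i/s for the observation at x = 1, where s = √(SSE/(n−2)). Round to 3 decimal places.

0.340

x=1: ŷ = -0.4 + 20·1 = 19.6; r = 20.6 − 19.6 = 1
x=2: ŷ = -0.4 + 20·2 = 39.6; r = 37.6 − 39.6 = -2
x=3: ŷ = -0.4 + 20·3 = 59.6; r = 58.6 − 59.6 = -1
x=4: ŷ = -0.4 + 20·4 = 79.6; r = 83.6 − 79.6 = 4
x=5: ŷ = -0.4 + 20·5 = 99.6; r = 97.6 − 99.6 = -2
SSE = 1 + 4 + 1 + 16 + 4 = 26
s = √(26/3) = 2.94392
r/s = 1 / 2.94392 = 0.340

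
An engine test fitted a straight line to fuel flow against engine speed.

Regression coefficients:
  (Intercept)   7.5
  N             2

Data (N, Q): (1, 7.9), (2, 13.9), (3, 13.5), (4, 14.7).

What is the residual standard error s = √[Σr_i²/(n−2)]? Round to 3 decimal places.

s = 2.117

N=1: ŷ = 7.5 + 2·1 = 9.5; r = 7.9 − 9.5 = -1.6
N=2: ŷ = 7.5 + 2·2 = 11.5; r = 13.9 − 11.5 = 2.4
N=3: ŷ = 7.5 + 2·3 = 13.5; r = 13.5 − 13.5 = 0
N=4: ŷ = 7.5 + 2·4 = 15.5; r = 14.7 − 15.5 = -0.8
SSE = 2.56 + 5.76 + 0 + 0.64 = 8.96
s = √(8.96/2) = √4.48 ≈ 2.117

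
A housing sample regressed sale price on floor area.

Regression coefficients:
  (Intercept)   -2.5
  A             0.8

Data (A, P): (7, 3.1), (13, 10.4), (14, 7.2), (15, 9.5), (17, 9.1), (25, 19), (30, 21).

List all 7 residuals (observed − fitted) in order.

A=7: P̂ = -2.5 + 0.8·7 = 3.1; e = 3.1 − 3.1 = 0
A=13: P̂ = -2.5 + 0.8·13 = 7.9; e = 10.4 − 7.9 = 2.5
A=14: P̂ = -2.5 + 0.8·14 = 8.7; e = 7.2 − 8.7 = -1.5
A=15: P̂ = -2.5 + 0.8·15 = 9.5; e = 9.5 − 9.5 = 0
A=17: P̂ = -2.5 + 0.8·17 = 11.1; e = 9.1 − 11.1 = -2
A=25: P̂ = -2.5 + 0.8·25 = 17.5; e = 19 − 17.5 = 1.5
A=30: P̂ = -2.5 + 0.8·30 = 21.5; e = 21 − 21.5 = -0.5

0, 2.5, -1.5, 0, -2, 1.5, -0.5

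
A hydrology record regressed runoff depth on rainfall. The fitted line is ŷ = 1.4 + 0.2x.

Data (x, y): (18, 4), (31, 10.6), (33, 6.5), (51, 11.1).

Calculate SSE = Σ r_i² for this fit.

SSE = 12.5

x=18: ŷ = 1.4 + 0.2·18 = 5; r = 4 − 5 = -1
x=31: ŷ = 1.4 + 0.2·31 = 7.6; r = 10.6 − 7.6 = 3
x=33: ŷ = 1.4 + 0.2·33 = 8; r = 6.5 − 8 = -1.5
x=51: ŷ = 1.4 + 0.2·51 = 11.6; r = 11.1 − 11.6 = -0.5
SSE = 1 + 9 + 2.25 + 0.25 = 12.5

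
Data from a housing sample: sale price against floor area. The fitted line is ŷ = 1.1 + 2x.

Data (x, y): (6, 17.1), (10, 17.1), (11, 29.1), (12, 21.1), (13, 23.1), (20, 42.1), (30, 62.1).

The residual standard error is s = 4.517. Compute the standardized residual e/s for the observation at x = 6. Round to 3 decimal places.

ŷ = 1.1 + 2·6 = 13.1
e = 17.1 − 13.1 = 4
e/s = 4 / 4.517 = 0.886

0.886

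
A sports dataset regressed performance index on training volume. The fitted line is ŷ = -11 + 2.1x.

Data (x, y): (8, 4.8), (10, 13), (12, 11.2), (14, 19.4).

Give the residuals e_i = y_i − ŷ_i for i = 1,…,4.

-1, 3, -3, 1

x=8: ŷ = -11 + 2.1·8 = 5.8; e = 4.8 − 5.8 = -1
x=10: ŷ = -11 + 2.1·10 = 10; e = 13 − 10 = 3
x=12: ŷ = -11 + 2.1·12 = 14.2; e = 11.2 − 14.2 = -3
x=14: ŷ = -11 + 2.1·14 = 18.4; e = 19.4 − 18.4 = 1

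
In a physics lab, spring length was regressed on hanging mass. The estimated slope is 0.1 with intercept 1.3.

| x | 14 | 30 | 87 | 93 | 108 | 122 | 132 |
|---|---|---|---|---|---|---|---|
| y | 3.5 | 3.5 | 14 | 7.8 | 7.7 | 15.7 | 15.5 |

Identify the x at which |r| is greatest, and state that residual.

x = 108, r = -4.4

x=14: ŷ = 1.3 + 0.1·14 = 2.7; r = 3.5 − 2.7 = 0.8
x=30: ŷ = 1.3 + 0.1·30 = 4.3; r = 3.5 − 4.3 = -0.8
x=87: ŷ = 1.3 + 0.1·87 = 10; r = 14 − 10 = 4
x=93: ŷ = 1.3 + 0.1·93 = 10.6; r = 7.8 − 10.6 = -2.8
x=108: ŷ = 1.3 + 0.1·108 = 12.1; r = 7.7 − 12.1 = -4.4
x=122: ŷ = 1.3 + 0.1·122 = 13.5; r = 15.7 − 13.5 = 2.2
x=132: ŷ = 1.3 + 0.1·132 = 14.5; r = 15.5 − 14.5 = 1
Largest |r| is 4.4 at x = 108, residual -4.4.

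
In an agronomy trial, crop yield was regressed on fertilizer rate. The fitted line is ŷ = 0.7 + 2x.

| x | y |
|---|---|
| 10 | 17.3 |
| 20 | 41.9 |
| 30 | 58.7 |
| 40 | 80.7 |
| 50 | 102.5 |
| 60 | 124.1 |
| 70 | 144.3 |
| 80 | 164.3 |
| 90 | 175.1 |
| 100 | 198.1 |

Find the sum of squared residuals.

SSE = 95.84

x=10: ŷ = 0.7 + 2·10 = 20.7; r = 17.3 − 20.7 = -3.4
x=20: ŷ = 0.7 + 2·20 = 40.7; r = 41.9 − 40.7 = 1.2
x=30: ŷ = 0.7 + 2·30 = 60.7; r = 58.7 − 60.7 = -2
x=40: ŷ = 0.7 + 2·40 = 80.7; r = 80.7 − 80.7 = 0
x=50: ŷ = 0.7 + 2·50 = 100.7; r = 102.5 − 100.7 = 1.8
x=60: ŷ = 0.7 + 2·60 = 120.7; r = 124.1 − 120.7 = 3.4
x=70: ŷ = 0.7 + 2·70 = 140.7; r = 144.3 − 140.7 = 3.6
x=80: ŷ = 0.7 + 2·80 = 160.7; r = 164.3 − 160.7 = 3.6
x=90: ŷ = 0.7 + 2·90 = 180.7; r = 175.1 − 180.7 = -5.6
x=100: ŷ = 0.7 + 2·100 = 200.7; r = 198.1 − 200.7 = -2.6
SSE = 11.56 + 1.44 + 4 + 0 + 3.24 + 11.56 + 12.96 + 12.96 + 31.36 + 6.76 = 95.84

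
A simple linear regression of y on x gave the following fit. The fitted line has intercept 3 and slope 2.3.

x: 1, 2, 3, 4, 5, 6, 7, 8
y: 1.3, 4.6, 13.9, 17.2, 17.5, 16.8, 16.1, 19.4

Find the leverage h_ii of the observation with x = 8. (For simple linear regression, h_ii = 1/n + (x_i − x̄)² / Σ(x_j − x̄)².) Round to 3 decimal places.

h = 0.417

x̄ = (1 + 2 + 3 + 4 + 5 + 6 + 7 + 8)/8 = 4.5
Σ(x − x̄)² = 12.25 + 6.25 + 2.25 + 0.25 + 0.25 + 2.25 + 6.25 + 12.25 = 42
h = 1/8 + (3.5)²/42 = 0.125 + 0.291667 = 0.417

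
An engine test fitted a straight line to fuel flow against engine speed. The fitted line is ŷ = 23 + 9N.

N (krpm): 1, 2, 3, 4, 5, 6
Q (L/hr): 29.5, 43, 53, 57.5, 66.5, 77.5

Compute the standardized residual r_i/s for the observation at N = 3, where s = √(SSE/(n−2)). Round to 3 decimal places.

1.225

N=1: ŷ = 23 + 9·1 = 32; r = 29.5 − 32 = -2.5
N=2: ŷ = 23 + 9·2 = 41; r = 43 − 41 = 2
N=3: ŷ = 23 + 9·3 = 50; r = 53 − 50 = 3
N=4: ŷ = 23 + 9·4 = 59; r = 57.5 − 59 = -1.5
N=5: ŷ = 23 + 9·5 = 68; r = 66.5 − 68 = -1.5
N=6: ŷ = 23 + 9·6 = 77; r = 77.5 − 77 = 0.5
SSE = 6.25 + 4 + 9 + 2.25 + 2.25 + 0.25 = 24
s = √(24/4) = 2.44949
r/s = 3 / 2.44949 = 1.225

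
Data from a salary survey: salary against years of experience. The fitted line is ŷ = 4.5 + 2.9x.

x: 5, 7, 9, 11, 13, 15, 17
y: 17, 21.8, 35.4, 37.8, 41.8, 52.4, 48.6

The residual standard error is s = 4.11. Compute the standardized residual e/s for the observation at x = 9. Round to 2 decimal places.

1.17

ŷ = 4.5 + 2.9·9 = 30.6
e = 35.4 − 30.6 = 4.8
e/s = 4.8 / 4.11 = 1.17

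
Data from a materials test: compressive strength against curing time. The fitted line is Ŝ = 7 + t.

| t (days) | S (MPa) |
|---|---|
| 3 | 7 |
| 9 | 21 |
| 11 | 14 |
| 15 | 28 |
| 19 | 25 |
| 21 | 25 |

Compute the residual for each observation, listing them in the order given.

-3, 5, -4, 6, -1, -3

t=3: Ŝ = 7 + 3 = 10; e = 7 − 10 = -3
t=9: Ŝ = 7 + 9 = 16; e = 21 − 16 = 5
t=11: Ŝ = 7 + 11 = 18; e = 14 − 18 = -4
t=15: Ŝ = 7 + 15 = 22; e = 28 − 22 = 6
t=19: Ŝ = 7 + 19 = 26; e = 25 − 26 = -1
t=21: Ŝ = 7 + 21 = 28; e = 25 − 28 = -3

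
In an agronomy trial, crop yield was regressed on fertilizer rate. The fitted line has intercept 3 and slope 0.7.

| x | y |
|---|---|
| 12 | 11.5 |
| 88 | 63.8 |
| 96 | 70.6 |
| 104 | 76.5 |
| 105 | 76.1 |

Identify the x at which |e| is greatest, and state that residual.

x=12: ŷ = 3 + 0.7·12 = 11.4; e = 11.5 − 11.4 = 0.1
x=88: ŷ = 3 + 0.7·88 = 64.6; e = 63.8 − 64.6 = -0.8
x=96: ŷ = 3 + 0.7·96 = 70.2; e = 70.6 − 70.2 = 0.4
x=104: ŷ = 3 + 0.7·104 = 75.8; e = 76.5 − 75.8 = 0.7
x=105: ŷ = 3 + 0.7·105 = 76.5; e = 76.1 − 76.5 = -0.4
Largest |e| is 0.8 at x = 88, residual -0.8.

x = 88, e = -0.8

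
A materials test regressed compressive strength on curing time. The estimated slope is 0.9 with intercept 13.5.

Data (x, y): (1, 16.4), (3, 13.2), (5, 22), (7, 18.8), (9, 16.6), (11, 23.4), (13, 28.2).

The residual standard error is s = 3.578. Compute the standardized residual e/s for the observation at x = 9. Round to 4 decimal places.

ŷ = 13.5 + 0.9·9 = 21.6
e = 16.6 − 21.6 = -5
e/s = -5 / 3.578 = -1.3974

-1.3974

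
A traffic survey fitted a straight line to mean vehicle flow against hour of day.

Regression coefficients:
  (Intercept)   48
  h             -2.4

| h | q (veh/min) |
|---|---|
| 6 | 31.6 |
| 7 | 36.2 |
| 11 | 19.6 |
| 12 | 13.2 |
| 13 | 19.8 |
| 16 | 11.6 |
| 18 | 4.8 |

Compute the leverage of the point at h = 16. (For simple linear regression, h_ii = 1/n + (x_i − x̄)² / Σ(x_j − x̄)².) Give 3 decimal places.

h̄ = (6 + 7 + 11 + 12 + 13 + 16 + 18)/7 = 11.8571
Σ(h − h̄)² = 34.3061 + 23.5918 + 0.734694 + 0.0204082 + 1.30612 + 17.1633 + 37.7347 = 114.857
h = 1/7 + (4.14286)²/114.857 = 0.142857 + 0.149431 = 0.292

h = 0.292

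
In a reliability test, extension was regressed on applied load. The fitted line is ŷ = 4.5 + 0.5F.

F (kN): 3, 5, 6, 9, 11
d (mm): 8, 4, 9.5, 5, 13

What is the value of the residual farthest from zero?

e = -4

F=3: ŷ = 4.5 + 0.5·3 = 6; e = 8 − 6 = 2
F=5: ŷ = 4.5 + 0.5·5 = 7; e = 4 − 7 = -3
F=6: ŷ = 4.5 + 0.5·6 = 7.5; e = 9.5 − 7.5 = 2
F=9: ŷ = 4.5 + 0.5·9 = 9; e = 5 − 9 = -4
F=11: ŷ = 4.5 + 0.5·11 = 10; e = 13 − 10 = 3
Largest |e| is 4 at F = 9, residual -4.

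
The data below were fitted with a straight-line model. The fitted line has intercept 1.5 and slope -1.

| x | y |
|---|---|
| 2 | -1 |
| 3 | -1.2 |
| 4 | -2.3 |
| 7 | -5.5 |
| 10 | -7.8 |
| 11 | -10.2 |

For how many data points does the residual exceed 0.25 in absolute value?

x=2: ŷ = 1.5 − 2 = -0.5; e = -1 − (-0.5) = -0.5
x=3: ŷ = 1.5 − 3 = -1.5; e = -1.2 − (-1.5) = 0.3
x=4: ŷ = 1.5 − 4 = -2.5; e = -2.3 − (-2.5) = 0.2
x=7: ŷ = 1.5 − 7 = -5.5; e = -5.5 − (-5.5) = 0
x=10: ŷ = 1.5 − 10 = -8.5; e = -7.8 − (-8.5) = 0.7
x=11: ŷ = 1.5 − 11 = -9.5; e = -10.2 − (-9.5) = -0.7
|e| > 0.25: x=2 (|e|=0.5), x=3 (|e|=0.3), x=10 (|e|=0.7), x=11 (|e|=0.7) → 4

4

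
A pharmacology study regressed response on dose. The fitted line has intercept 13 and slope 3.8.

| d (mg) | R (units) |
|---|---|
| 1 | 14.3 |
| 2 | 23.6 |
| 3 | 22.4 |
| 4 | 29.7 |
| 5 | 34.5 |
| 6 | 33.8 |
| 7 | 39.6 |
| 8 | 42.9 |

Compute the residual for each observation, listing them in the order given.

-2.5, 3, -2, 1.5, 2.5, -2, 0, -0.5

d=1: R̂ = 13 + 3.8·1 = 16.8; e = 14.3 − 16.8 = -2.5
d=2: R̂ = 13 + 3.8·2 = 20.6; e = 23.6 − 20.6 = 3
d=3: R̂ = 13 + 3.8·3 = 24.4; e = 22.4 − 24.4 = -2
d=4: R̂ = 13 + 3.8·4 = 28.2; e = 29.7 − 28.2 = 1.5
d=5: R̂ = 13 + 3.8·5 = 32; e = 34.5 − 32 = 2.5
d=6: R̂ = 13 + 3.8·6 = 35.8; e = 33.8 − 35.8 = -2
d=7: R̂ = 13 + 3.8·7 = 39.6; e = 39.6 − 39.6 = 0
d=8: R̂ = 13 + 3.8·8 = 43.4; e = 42.9 − 43.4 = -0.5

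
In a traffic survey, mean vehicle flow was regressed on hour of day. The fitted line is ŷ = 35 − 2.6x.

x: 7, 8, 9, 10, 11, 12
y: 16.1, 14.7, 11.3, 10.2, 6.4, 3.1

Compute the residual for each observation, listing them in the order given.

-0.7, 0.5, -0.3, 1.2, 0, -0.7

x=7: ŷ = 35 − 2.6·7 = 16.8; e = 16.1 − 16.8 = -0.7
x=8: ŷ = 35 − 2.6·8 = 14.2; e = 14.7 − 14.2 = 0.5
x=9: ŷ = 35 − 2.6·9 = 11.6; e = 11.3 − 11.6 = -0.3
x=10: ŷ = 35 − 2.6·10 = 9; e = 10.2 − 9 = 1.2
x=11: ŷ = 35 − 2.6·11 = 6.4; e = 6.4 − 6.4 = 0
x=12: ŷ = 35 − 2.6·12 = 3.8; e = 3.1 − 3.8 = -0.7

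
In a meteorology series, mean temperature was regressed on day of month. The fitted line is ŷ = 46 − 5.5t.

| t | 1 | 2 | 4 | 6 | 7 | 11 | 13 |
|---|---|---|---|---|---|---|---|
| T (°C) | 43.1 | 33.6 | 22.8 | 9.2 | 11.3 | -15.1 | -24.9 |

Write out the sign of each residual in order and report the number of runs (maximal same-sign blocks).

5 runs

t=1: ŷ = 46 − 5.5·1 = 40.5; r = 43.1 − 40.5 = 2.6
t=2: ŷ = 46 − 5.5·2 = 35; r = 33.6 − 35 = -1.4
t=4: ŷ = 46 − 5.5·4 = 24; r = 22.8 − 24 = -1.2
t=6: ŷ = 46 − 5.5·6 = 13; r = 9.2 − 13 = -3.8
t=7: ŷ = 46 − 5.5·7 = 7.5; r = 11.3 − 7.5 = 3.8
t=11: ŷ = 46 − 5.5·11 = -14.5; r = -15.1 − (-14.5) = -0.6
t=13: ŷ = 46 − 5.5·13 = -25.5; r = -24.9 − (-25.5) = 0.6
Signs: + − − − + − +
Runs: +×1, −×3, +×1, −×1, +×1 → 5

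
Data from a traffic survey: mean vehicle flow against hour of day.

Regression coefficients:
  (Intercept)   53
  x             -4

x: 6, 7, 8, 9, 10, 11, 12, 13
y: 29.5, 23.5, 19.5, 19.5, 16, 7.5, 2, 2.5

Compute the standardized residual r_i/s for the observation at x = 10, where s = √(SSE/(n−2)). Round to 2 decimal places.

1.27

x=6: ŷ = 53 − 4·6 = 29; r = 29.5 − 29 = 0.5
x=7: ŷ = 53 − 4·7 = 25; r = 23.5 − 25 = -1.5
x=8: ŷ = 53 − 4·8 = 21; r = 19.5 − 21 = -1.5
x=9: ŷ = 53 − 4·9 = 17; r = 19.5 − 17 = 2.5
x=10: ŷ = 53 − 4·10 = 13; r = 16 − 13 = 3
x=11: ŷ = 53 − 4·11 = 9; r = 7.5 − 9 = -1.5
x=12: ŷ = 53 − 4·12 = 5; r = 2 − 5 = -3
x=13: ŷ = 53 − 4·13 = 1; r = 2.5 − 1 = 1.5
SSE = 0.25 + 2.25 + 2.25 + 6.25 + 9 + 2.25 + 9 + 2.25 = 33.5
s = √(33.5/6) = 2.36291
r/s = 3 / 2.36291 = 1.27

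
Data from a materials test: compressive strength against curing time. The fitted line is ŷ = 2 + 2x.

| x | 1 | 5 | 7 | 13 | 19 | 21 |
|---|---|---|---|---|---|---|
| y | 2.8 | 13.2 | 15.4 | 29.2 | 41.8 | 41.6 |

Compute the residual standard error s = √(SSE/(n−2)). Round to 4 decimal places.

s = 1.8493

x=1: ŷ = 2 + 2·1 = 4; e = 2.8 − 4 = -1.2
x=5: ŷ = 2 + 2·5 = 12; e = 13.2 − 12 = 1.2
x=7: ŷ = 2 + 2·7 = 16; e = 15.4 − 16 = -0.6
x=13: ŷ = 2 + 2·13 = 28; e = 29.2 − 28 = 1.2
x=19: ŷ = 2 + 2·19 = 40; e = 41.8 − 40 = 1.8
x=21: ŷ = 2 + 2·21 = 44; e = 41.6 − 44 = -2.4
SSE = 1.44 + 1.44 + 0.36 + 1.44 + 3.24 + 5.76 = 13.68
s = √(13.68/4) = √3.42 ≈ 1.8493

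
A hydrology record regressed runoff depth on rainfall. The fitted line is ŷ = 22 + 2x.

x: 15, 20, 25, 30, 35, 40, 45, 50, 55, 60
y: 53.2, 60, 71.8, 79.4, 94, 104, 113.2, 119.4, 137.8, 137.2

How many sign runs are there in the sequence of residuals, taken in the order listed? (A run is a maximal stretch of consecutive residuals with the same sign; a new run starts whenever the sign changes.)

x=15: ŷ = 22 + 2·15 = 52; r = 53.2 − 52 = 1.2
x=20: ŷ = 22 + 2·20 = 62; r = 60 − 62 = -2
x=25: ŷ = 22 + 2·25 = 72; r = 71.8 − 72 = -0.2
x=30: ŷ = 22 + 2·30 = 82; r = 79.4 − 82 = -2.6
x=35: ŷ = 22 + 2·35 = 92; r = 94 − 92 = 2
x=40: ŷ = 22 + 2·40 = 102; r = 104 − 102 = 2
x=45: ŷ = 22 + 2·45 = 112; r = 113.2 − 112 = 1.2
x=50: ŷ = 22 + 2·50 = 122; r = 119.4 − 122 = -2.6
x=55: ŷ = 22 + 2·55 = 132; r = 137.8 − 132 = 5.8
x=60: ŷ = 22 + 2·60 = 142; r = 137.2 − 142 = -4.8
Signs: + − − − + + + − + −
Runs: +×1, −×3, +×3, −×1, +×1, −×1 → 6

6 runs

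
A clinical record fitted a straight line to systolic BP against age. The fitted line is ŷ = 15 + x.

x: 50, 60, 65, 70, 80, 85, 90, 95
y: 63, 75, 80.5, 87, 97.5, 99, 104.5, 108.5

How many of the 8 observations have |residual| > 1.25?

4

x=50: ŷ = 15 + 50 = 65; r = 63 − 65 = -2
x=60: ŷ = 15 + 60 = 75; r = 75 − 75 = 0
x=65: ŷ = 15 + 65 = 80; r = 80.5 − 80 = 0.5
x=70: ŷ = 15 + 70 = 85; r = 87 − 85 = 2
x=80: ŷ = 15 + 80 = 95; r = 97.5 − 95 = 2.5
x=85: ŷ = 15 + 85 = 100; r = 99 − 100 = -1
x=90: ŷ = 15 + 90 = 105; r = 104.5 − 105 = -0.5
x=95: ŷ = 15 + 95 = 110; r = 108.5 − 110 = -1.5
|r| > 1.25: x=50 (|r|=2), x=70 (|r|=2), x=80 (|r|=2.5), x=95 (|r|=1.5) → 4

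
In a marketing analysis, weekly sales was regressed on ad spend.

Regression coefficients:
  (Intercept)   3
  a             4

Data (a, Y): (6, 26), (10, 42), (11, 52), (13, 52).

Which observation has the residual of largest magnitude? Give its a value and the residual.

a = 11, r = 5

a=6: ŷ = 3 + 4·6 = 27; r = 26 − 27 = -1
a=10: ŷ = 3 + 4·10 = 43; r = 42 − 43 = -1
a=11: ŷ = 3 + 4·11 = 47; r = 52 − 47 = 5
a=13: ŷ = 3 + 4·13 = 55; r = 52 − 55 = -3
Largest |r| is 5 at a = 11, residual 5.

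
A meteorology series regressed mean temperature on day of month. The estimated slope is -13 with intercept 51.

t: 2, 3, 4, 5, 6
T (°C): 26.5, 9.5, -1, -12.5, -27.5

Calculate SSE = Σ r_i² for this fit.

SSE = 11

t=2: ŷ = 51 − 13·2 = 25; r = 26.5 − 25 = 1.5
t=3: ŷ = 51 − 13·3 = 12; r = 9.5 − 12 = -2.5
t=4: ŷ = 51 − 13·4 = -1; r = -1 − (-1) = 0
t=5: ŷ = 51 − 13·5 = -14; r = -12.5 − (-14) = 1.5
t=6: ŷ = 51 − 13·6 = -27; r = -27.5 − (-27) = -0.5
SSE = 2.25 + 6.25 + 0 + 2.25 + 0.25 = 11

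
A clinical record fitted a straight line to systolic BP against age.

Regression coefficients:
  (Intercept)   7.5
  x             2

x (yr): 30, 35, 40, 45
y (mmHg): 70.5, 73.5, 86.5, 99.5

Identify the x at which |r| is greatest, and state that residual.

x = 35, r = -4

x=30: ŷ = 7.5 + 2·30 = 67.5; r = 70.5 − 67.5 = 3
x=35: ŷ = 7.5 + 2·35 = 77.5; r = 73.5 − 77.5 = -4
x=40: ŷ = 7.5 + 2·40 = 87.5; r = 86.5 − 87.5 = -1
x=45: ŷ = 7.5 + 2·45 = 97.5; r = 99.5 − 97.5 = 2
Largest |r| is 4 at x = 35, residual -4.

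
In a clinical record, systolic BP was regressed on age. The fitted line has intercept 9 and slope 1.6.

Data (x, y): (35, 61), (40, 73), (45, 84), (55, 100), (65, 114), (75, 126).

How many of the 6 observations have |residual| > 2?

x=35: ŷ = 9 + 1.6·35 = 65; r = 61 − 65 = -4
x=40: ŷ = 9 + 1.6·40 = 73; r = 73 − 73 = 0
x=45: ŷ = 9 + 1.6·45 = 81; r = 84 − 81 = 3
x=55: ŷ = 9 + 1.6·55 = 97; r = 100 − 97 = 3
x=65: ŷ = 9 + 1.6·65 = 113; r = 114 − 113 = 1
x=75: ŷ = 9 + 1.6·75 = 129; r = 126 − 129 = -3
|r| > 2: x=35 (|r|=4), x=45 (|r|=3), x=55 (|r|=3), x=75 (|r|=3) → 4

4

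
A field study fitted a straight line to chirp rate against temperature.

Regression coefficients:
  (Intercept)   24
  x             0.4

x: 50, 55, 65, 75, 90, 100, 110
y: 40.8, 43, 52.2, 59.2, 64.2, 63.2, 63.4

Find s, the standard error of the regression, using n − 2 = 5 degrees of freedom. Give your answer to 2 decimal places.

s = 4.26

x=50: ŷ = 24 + 0.4·50 = 44; r = 40.8 − 44 = -3.2
x=55: ŷ = 24 + 0.4·55 = 46; r = 43 − 46 = -3
x=65: ŷ = 24 + 0.4·65 = 50; r = 52.2 − 50 = 2.2
x=75: ŷ = 24 + 0.4·75 = 54; r = 59.2 − 54 = 5.2
x=90: ŷ = 24 + 0.4·90 = 60; r = 64.2 − 60 = 4.2
x=100: ŷ = 24 + 0.4·100 = 64; r = 63.2 − 64 = -0.8
x=110: ŷ = 24 + 0.4·110 = 68; r = 63.4 − 68 = -4.6
SSE = 10.24 + 9 + 4.84 + 27.04 + 17.64 + 0.64 + 21.16 = 90.56
s = √(90.56/5) = √18.112 ≈ 4.26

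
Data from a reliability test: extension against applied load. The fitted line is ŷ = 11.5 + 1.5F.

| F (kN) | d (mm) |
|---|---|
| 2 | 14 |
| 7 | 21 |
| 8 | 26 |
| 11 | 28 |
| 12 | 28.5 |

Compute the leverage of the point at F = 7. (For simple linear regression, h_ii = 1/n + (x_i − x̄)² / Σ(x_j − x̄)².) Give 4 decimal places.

h = 0.2161

F̄ = (2 + 7 + 8 + 11 + 12)/5 = 8
Σ(F − F̄)² = 36 + 1 + 0 + 9 + 16 = 62
h = 1/5 + (-1)²/62 = 0.2 + 0.016129 = 0.2161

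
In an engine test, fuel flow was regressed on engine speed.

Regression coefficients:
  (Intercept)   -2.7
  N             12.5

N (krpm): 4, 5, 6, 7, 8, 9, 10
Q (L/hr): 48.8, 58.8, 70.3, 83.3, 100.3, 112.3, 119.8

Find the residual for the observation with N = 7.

r = -1.5

Q̂ = -2.7 + 12.5·7 = 84.8
r = 83.3 − 84.8 = -1.5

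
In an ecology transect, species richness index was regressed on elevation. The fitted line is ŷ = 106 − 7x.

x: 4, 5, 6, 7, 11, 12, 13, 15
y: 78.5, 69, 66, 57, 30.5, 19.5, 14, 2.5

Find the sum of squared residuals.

x=4: ŷ = 106 − 7·4 = 78; r = 78.5 − 78 = 0.5
x=5: ŷ = 106 − 7·5 = 71; r = 69 − 71 = -2
x=6: ŷ = 106 − 7·6 = 64; r = 66 − 64 = 2
x=7: ŷ = 106 − 7·7 = 57; r = 57 − 57 = 0
x=11: ŷ = 106 − 7·11 = 29; r = 30.5 − 29 = 1.5
x=12: ŷ = 106 − 7·12 = 22; r = 19.5 − 22 = -2.5
x=13: ŷ = 106 − 7·13 = 15; r = 14 − 15 = -1
x=15: ŷ = 106 − 7·15 = 1; r = 2.5 − 1 = 1.5
SSE = 0.25 + 4 + 4 + 0 + 2.25 + 6.25 + 1 + 2.25 = 20

SSE = 20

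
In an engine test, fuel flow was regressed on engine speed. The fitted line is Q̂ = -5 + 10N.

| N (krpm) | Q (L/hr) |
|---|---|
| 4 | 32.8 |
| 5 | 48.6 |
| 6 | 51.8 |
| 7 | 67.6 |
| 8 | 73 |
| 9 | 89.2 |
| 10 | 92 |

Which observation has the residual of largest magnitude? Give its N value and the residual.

N=4: Q̂ = -5 + 10·4 = 35; e = 32.8 − 35 = -2.2
N=5: Q̂ = -5 + 10·5 = 45; e = 48.6 − 45 = 3.6
N=6: Q̂ = -5 + 10·6 = 55; e = 51.8 − 55 = -3.2
N=7: Q̂ = -5 + 10·7 = 65; e = 67.6 − 65 = 2.6
N=8: Q̂ = -5 + 10·8 = 75; e = 73 − 75 = -2
N=9: Q̂ = -5 + 10·9 = 85; e = 89.2 − 85 = 4.2
N=10: Q̂ = -5 + 10·10 = 95; e = 92 − 95 = -3
Largest |e| is 4.2 at N = 9, residual 4.2.

N = 9, e = 4.2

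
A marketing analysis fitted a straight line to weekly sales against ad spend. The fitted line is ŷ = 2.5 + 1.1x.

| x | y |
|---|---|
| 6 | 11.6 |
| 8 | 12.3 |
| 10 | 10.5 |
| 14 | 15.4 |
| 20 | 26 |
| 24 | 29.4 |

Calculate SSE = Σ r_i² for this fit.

SSE = 25

x=6: ŷ = 2.5 + 1.1·6 = 9.1; r = 11.6 − 9.1 = 2.5
x=8: ŷ = 2.5 + 1.1·8 = 11.3; r = 12.3 − 11.3 = 1
x=10: ŷ = 2.5 + 1.1·10 = 13.5; r = 10.5 − 13.5 = -3
x=14: ŷ = 2.5 + 1.1·14 = 17.9; r = 15.4 − 17.9 = -2.5
x=20: ŷ = 2.5 + 1.1·20 = 24.5; r = 26 − 24.5 = 1.5
x=24: ŷ = 2.5 + 1.1·24 = 28.9; r = 29.4 − 28.9 = 0.5
SSE = 6.25 + 1 + 9 + 6.25 + 2.25 + 0.25 = 25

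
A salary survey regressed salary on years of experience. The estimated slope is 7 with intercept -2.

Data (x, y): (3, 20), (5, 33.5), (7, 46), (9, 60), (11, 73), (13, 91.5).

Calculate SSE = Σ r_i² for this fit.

SSE = 13.5

x=3: ŷ = -2 + 7·3 = 19; r = 20 − 19 = 1
x=5: ŷ = -2 + 7·5 = 33; r = 33.5 − 33 = 0.5
x=7: ŷ = -2 + 7·7 = 47; r = 46 − 47 = -1
x=9: ŷ = -2 + 7·9 = 61; r = 60 − 61 = -1
x=11: ŷ = -2 + 7·11 = 75; r = 73 − 75 = -2
x=13: ŷ = -2 + 7·13 = 89; r = 91.5 − 89 = 2.5
SSE = 1 + 0.25 + 1 + 1 + 4 + 6.25 = 13.5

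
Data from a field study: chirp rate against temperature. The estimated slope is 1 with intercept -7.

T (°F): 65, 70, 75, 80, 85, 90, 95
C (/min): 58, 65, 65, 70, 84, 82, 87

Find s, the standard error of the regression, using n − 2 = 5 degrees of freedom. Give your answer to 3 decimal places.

s = 3.464

T=65: ŷ = -7 + 65 = 58; e = 58 − 58 = 0
T=70: ŷ = -7 + 70 = 63; e = 65 − 63 = 2
T=75: ŷ = -7 + 75 = 68; e = 65 − 68 = -3
T=80: ŷ = -7 + 80 = 73; e = 70 − 73 = -3
T=85: ŷ = -7 + 85 = 78; e = 84 − 78 = 6
T=90: ŷ = -7 + 90 = 83; e = 82 − 83 = -1
T=95: ŷ = -7 + 95 = 88; e = 87 − 88 = -1
SSE = 0 + 4 + 9 + 9 + 36 + 1 + 1 = 60
s = √(60/5) = √12 ≈ 3.464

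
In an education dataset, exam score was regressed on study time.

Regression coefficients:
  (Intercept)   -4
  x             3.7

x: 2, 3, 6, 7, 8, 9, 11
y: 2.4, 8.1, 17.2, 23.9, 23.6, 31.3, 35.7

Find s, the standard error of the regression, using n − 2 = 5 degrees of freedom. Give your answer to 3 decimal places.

x=2: ŷ = -4 + 3.7·2 = 3.4; e = 2.4 − 3.4 = -1
x=3: ŷ = -4 + 3.7·3 = 7.1; e = 8.1 − 7.1 = 1
x=6: ŷ = -4 + 3.7·6 = 18.2; e = 17.2 − 18.2 = -1
x=7: ŷ = -4 + 3.7·7 = 21.9; e = 23.9 − 21.9 = 2
x=8: ŷ = -4 + 3.7·8 = 25.6; e = 23.6 − 25.6 = -2
x=9: ŷ = -4 + 3.7·9 = 29.3; e = 31.3 − 29.3 = 2
x=11: ŷ = -4 + 3.7·11 = 36.7; e = 35.7 − 36.7 = -1
SSE = 1 + 1 + 1 + 4 + 4 + 4 + 1 = 16
s = √(16/5) = √3.2 ≈ 1.789

s = 1.789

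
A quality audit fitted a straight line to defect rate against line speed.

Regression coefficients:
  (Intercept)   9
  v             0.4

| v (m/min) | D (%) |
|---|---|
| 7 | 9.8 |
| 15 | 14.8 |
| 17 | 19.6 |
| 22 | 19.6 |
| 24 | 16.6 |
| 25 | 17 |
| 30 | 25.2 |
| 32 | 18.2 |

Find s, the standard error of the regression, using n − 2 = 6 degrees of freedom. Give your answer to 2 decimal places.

v=7: D̂ = 9 + 0.4·7 = 11.8; r = 9.8 − 11.8 = -2
v=15: D̂ = 9 + 0.4·15 = 15; r = 14.8 − 15 = -0.2
v=17: D̂ = 9 + 0.4·17 = 15.8; r = 19.6 − 15.8 = 3.8
v=22: D̂ = 9 + 0.4·22 = 17.8; r = 19.6 − 17.8 = 1.8
v=24: D̂ = 9 + 0.4·24 = 18.6; r = 16.6 − 18.6 = -2
v=25: D̂ = 9 + 0.4·25 = 19; r = 17 − 19 = -2
v=30: D̂ = 9 + 0.4·30 = 21; r = 25.2 − 21 = 4.2
v=32: D̂ = 9 + 0.4·32 = 21.8; r = 18.2 − 21.8 = -3.6
SSE = 4 + 0.04 + 14.44 + 3.24 + 4 + 4 + 17.64 + 12.96 = 60.32
s = √(60.32/6) = √10.0533 ≈ 3.17

s = 3.17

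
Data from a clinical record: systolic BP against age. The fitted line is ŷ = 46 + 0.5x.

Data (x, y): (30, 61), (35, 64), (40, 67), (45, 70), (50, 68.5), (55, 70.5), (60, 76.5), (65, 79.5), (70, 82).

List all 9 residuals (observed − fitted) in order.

x=30: ŷ = 46 + 0.5·30 = 61; r = 61 − 61 = 0
x=35: ŷ = 46 + 0.5·35 = 63.5; r = 64 − 63.5 = 0.5
x=40: ŷ = 46 + 0.5·40 = 66; r = 67 − 66 = 1
x=45: ŷ = 46 + 0.5·45 = 68.5; r = 70 − 68.5 = 1.5
x=50: ŷ = 46 + 0.5·50 = 71; r = 68.5 − 71 = -2.5
x=55: ŷ = 46 + 0.5·55 = 73.5; r = 70.5 − 73.5 = -3
x=60: ŷ = 46 + 0.5·60 = 76; r = 76.5 − 76 = 0.5
x=65: ŷ = 46 + 0.5·65 = 78.5; r = 79.5 − 78.5 = 1
x=70: ŷ = 46 + 0.5·70 = 81; r = 82 − 81 = 1

0, 0.5, 1, 1.5, -2.5, -3, 0.5, 1, 1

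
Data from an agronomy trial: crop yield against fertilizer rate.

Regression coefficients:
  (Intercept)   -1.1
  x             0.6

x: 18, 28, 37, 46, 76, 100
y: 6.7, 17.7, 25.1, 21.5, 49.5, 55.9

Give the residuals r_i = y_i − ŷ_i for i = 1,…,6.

x=18: ŷ = -1.1 + 0.6·18 = 9.7; r = 6.7 − 9.7 = -3
x=28: ŷ = -1.1 + 0.6·28 = 15.7; r = 17.7 − 15.7 = 2
x=37: ŷ = -1.1 + 0.6·37 = 21.1; r = 25.1 − 21.1 = 4
x=46: ŷ = -1.1 + 0.6·46 = 26.5; r = 21.5 − 26.5 = -5
x=76: ŷ = -1.1 + 0.6·76 = 44.5; r = 49.5 − 44.5 = 5
x=100: ŷ = -1.1 + 0.6·100 = 58.9; r = 55.9 − 58.9 = -3

-3, 2, 4, -5, 5, -3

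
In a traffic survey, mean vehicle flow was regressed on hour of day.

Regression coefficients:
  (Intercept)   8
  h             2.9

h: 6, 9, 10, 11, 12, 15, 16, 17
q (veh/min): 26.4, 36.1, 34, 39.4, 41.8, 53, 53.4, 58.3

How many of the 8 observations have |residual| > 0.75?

7

h=6: q̂ = 8 + 2.9·6 = 25.4; e = 26.4 − 25.4 = 1
h=9: q̂ = 8 + 2.9·9 = 34.1; e = 36.1 − 34.1 = 2
h=10: q̂ = 8 + 2.9·10 = 37; e = 34 − 37 = -3
h=11: q̂ = 8 + 2.9·11 = 39.9; e = 39.4 − 39.9 = -0.5
h=12: q̂ = 8 + 2.9·12 = 42.8; e = 41.8 − 42.8 = -1
h=15: q̂ = 8 + 2.9·15 = 51.5; e = 53 − 51.5 = 1.5
h=16: q̂ = 8 + 2.9·16 = 54.4; e = 53.4 − 54.4 = -1
h=17: q̂ = 8 + 2.9·17 = 57.3; e = 58.3 − 57.3 = 1
|e| > 0.75: h=6 (|e|=1), h=9 (|e|=2), h=10 (|e|=3), h=12 (|e|=1), h=15 (|e|=1.5), h=16 (|e|=1), h=17 (|e|=1) → 7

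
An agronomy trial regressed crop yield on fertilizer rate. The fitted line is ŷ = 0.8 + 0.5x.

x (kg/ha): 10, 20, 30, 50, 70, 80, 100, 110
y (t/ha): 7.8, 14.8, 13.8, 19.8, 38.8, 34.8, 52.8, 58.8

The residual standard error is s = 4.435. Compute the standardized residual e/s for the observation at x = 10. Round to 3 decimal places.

0.451

ŷ = 0.8 + 0.5·10 = 5.8
e = 7.8 − 5.8 = 2
e/s = 2 / 4.435 = 0.451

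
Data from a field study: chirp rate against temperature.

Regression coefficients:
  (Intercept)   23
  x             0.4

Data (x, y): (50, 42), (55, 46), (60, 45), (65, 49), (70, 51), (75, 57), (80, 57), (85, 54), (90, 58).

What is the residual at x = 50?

e = -1

ŷ = 23 + 0.4·50 = 43
e = 42 − 43 = -1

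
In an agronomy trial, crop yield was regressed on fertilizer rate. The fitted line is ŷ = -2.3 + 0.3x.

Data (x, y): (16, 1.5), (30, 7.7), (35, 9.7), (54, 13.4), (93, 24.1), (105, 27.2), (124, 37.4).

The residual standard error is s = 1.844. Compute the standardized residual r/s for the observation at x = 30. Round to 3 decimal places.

ŷ = -2.3 + 0.3·30 = 6.7
r = 7.7 − 6.7 = 1
r/s = 1 / 1.844 = 0.542

0.542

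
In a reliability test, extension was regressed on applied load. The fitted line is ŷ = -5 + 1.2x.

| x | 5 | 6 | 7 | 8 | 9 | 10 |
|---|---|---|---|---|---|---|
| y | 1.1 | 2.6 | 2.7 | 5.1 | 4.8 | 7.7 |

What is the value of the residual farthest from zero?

x=5: ŷ = -5 + 1.2·5 = 1; e = 1.1 − 1 = 0.1
x=6: ŷ = -5 + 1.2·6 = 2.2; e = 2.6 − 2.2 = 0.4
x=7: ŷ = -5 + 1.2·7 = 3.4; e = 2.7 − 3.4 = -0.7
x=8: ŷ = -5 + 1.2·8 = 4.6; e = 5.1 − 4.6 = 0.5
x=9: ŷ = -5 + 1.2·9 = 5.8; e = 4.8 − 5.8 = -1
x=10: ŷ = -5 + 1.2·10 = 7; e = 7.7 − 7 = 0.7
Largest |e| is 1 at x = 9, residual -1.

e = -1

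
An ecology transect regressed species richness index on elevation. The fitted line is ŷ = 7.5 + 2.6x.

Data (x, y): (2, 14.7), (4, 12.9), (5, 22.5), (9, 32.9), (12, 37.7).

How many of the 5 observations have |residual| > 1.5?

4

x=2: ŷ = 7.5 + 2.6·2 = 12.7; e = 14.7 − 12.7 = 2
x=4: ŷ = 7.5 + 2.6·4 = 17.9; e = 12.9 − 17.9 = -5
x=5: ŷ = 7.5 + 2.6·5 = 20.5; e = 22.5 − 20.5 = 2
x=9: ŷ = 7.5 + 2.6·9 = 30.9; e = 32.9 − 30.9 = 2
x=12: ŷ = 7.5 + 2.6·12 = 38.7; e = 37.7 − 38.7 = -1
|e| > 1.5: x=2 (|e|=2), x=4 (|e|=5), x=5 (|e|=2), x=9 (|e|=2) → 4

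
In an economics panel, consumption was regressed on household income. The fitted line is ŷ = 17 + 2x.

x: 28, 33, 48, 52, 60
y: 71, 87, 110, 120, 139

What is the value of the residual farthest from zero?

x=28: ŷ = 17 + 2·28 = 73; e = 71 − 73 = -2
x=33: ŷ = 17 + 2·33 = 83; e = 87 − 83 = 4
x=48: ŷ = 17 + 2·48 = 113; e = 110 − 113 = -3
x=52: ŷ = 17 + 2·52 = 121; e = 120 − 121 = -1
x=60: ŷ = 17 + 2·60 = 137; e = 139 − 137 = 2
Largest |e| is 4 at x = 33, residual 4.

e = 4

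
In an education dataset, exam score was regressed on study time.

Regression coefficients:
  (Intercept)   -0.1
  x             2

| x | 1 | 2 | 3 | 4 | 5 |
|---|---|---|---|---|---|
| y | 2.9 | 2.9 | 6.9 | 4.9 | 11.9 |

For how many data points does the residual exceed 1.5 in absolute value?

x=1: ŷ = -0.1 + 2·1 = 1.9; r = 2.9 − 1.9 = 1
x=2: ŷ = -0.1 + 2·2 = 3.9; r = 2.9 − 3.9 = -1
x=3: ŷ = -0.1 + 2·3 = 5.9; r = 6.9 − 5.9 = 1
x=4: ŷ = -0.1 + 2·4 = 7.9; r = 4.9 − 7.9 = -3
x=5: ŷ = -0.1 + 2·5 = 9.9; r = 11.9 − 9.9 = 2
|r| > 1.5: x=4 (|r|=3), x=5 (|r|=2) → 2

2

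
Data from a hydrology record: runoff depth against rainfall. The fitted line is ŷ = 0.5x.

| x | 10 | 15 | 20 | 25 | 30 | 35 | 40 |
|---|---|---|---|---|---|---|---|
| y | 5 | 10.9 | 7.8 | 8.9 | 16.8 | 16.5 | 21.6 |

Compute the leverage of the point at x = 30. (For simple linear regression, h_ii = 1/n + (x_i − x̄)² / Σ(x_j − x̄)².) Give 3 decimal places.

x̄ = (10 + 15 + 20 + 25 + 30 + 35 + 40)/7 = 25
Σ(x − x̄)² = 225 + 100 + 25 + 0 + 25 + 100 + 225 = 700
h = 1/7 + (5)²/700 = 0.142857 + 0.0357143 = 0.179

h = 0.179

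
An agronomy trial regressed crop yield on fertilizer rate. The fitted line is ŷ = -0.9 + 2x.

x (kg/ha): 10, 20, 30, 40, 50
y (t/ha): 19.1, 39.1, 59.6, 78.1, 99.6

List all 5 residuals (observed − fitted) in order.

0, 0, 0.5, -1, 0.5

x=10: ŷ = -0.9 + 2·10 = 19.1; e = 19.1 − 19.1 = 0
x=20: ŷ = -0.9 + 2·20 = 39.1; e = 39.1 − 39.1 = 0
x=30: ŷ = -0.9 + 2·30 = 59.1; e = 59.6 − 59.1 = 0.5
x=40: ŷ = -0.9 + 2·40 = 79.1; e = 78.1 − 79.1 = -1
x=50: ŷ = -0.9 + 2·50 = 99.1; e = 99.6 − 99.1 = 0.5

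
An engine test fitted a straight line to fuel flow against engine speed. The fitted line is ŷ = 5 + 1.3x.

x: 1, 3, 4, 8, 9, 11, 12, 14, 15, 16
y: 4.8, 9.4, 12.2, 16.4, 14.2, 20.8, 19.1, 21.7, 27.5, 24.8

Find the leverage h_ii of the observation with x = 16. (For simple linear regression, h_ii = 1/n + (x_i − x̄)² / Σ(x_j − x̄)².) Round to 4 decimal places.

x̄ = (1 + 3 + 4 + 8 + 9 + 11 + 12 + 14 + 15 + 16)/10 = 9.3
Σ(x − x̄)² = 68.89 + 39.69 + 28.09 + 1.69 + 0.09 + 2.89 + 7.29 + 22.09 + 32.49 + 44.89 = 248.1
h = 1/10 + (6.7)²/248.1 = 0.1 + 0.180935 = 0.2809

h = 0.2809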